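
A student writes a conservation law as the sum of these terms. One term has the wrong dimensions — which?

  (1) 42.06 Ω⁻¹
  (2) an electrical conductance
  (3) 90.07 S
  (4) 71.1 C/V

(4)

Work out the base dimensions of each:
  (1) Ω⁻¹ = (V·A⁻¹)⁻¹ = kg⁻¹·m⁻²·s³·A²
  (2) [electrical conductance] = kg⁻¹·m⁻²·s³·A²
  (3) S = Ω⁻¹ = kg⁻¹·m⁻²·s³·A²
  (4) C·V⁻¹ = s·A·(J·C⁻¹)⁻¹ = kg⁻¹·m⁻²·s⁴·A²
All reduce to kg⁻¹·m⁻²·s³·A² except (4), which is kg⁻¹·m⁻²·s⁴·A².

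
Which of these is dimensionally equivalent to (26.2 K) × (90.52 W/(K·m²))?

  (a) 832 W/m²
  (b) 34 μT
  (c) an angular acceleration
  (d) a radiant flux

(a)

Reference: [K] · [kg·s⁻³·K⁻¹] = kg·s⁻³.
Each option:
  (a) W·m⁻² = J·s⁻¹·m⁻² = kg·s⁻³  ← same
  (b) T = Wb·m⁻² = kg·s⁻²·A⁻¹
  (c) [angular acceleration] = s⁻²
  (d) [radiant flux] = kg·m²·s⁻³
Only (a) matches kg·s⁻³.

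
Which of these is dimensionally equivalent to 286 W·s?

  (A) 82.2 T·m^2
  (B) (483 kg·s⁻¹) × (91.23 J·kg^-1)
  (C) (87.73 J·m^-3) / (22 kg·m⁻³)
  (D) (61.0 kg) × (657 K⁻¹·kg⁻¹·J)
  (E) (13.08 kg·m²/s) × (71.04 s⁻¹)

(E)

Reference: W·s = J·s⁻¹·s = kg·m²·s⁻².
Each option:
  (A) T·m² = Wb·m⁻²·m² = kg·m²·s⁻²·A⁻¹
  (B) [kg·s⁻¹] · [m²·s⁻²] = kg·m²·s⁻³
  (C) [kg·m⁻¹·s⁻²] / [kg·m⁻³] = m²·s⁻²
  (D) [kg] · [m²·s⁻²·K⁻¹] = kg·m²·s⁻²·K⁻¹
  (E) [kg·m²·s⁻¹] · [s⁻¹] = kg·m²·s⁻²  ← same
Only (E) matches kg·m²·s⁻².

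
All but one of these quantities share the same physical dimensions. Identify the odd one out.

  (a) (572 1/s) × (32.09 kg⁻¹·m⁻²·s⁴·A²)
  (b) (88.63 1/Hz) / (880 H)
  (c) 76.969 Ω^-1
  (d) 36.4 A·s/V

(d)

Reduce each to base SI dimensions:
  (a) [s⁻¹] · [kg⁻¹·m⁻²·s⁴·A²] = kg⁻¹·m⁻²·s³·A²
  (b) [s] / [kg·m²·s⁻²·A⁻²] = kg⁻¹·m⁻²·s³·A²
  (c) Ω⁻¹ = (V·A⁻¹)⁻¹ = kg⁻¹·m⁻²·s³·A²
  (d) A·s·V⁻¹ = A·s·(J·C⁻¹)⁻¹ = kg⁻¹·m⁻²·s⁴·A²
All reduce to kg⁻¹·m⁻²·s³·A² except (d), which is kg⁻¹·m⁻²·s⁴·A².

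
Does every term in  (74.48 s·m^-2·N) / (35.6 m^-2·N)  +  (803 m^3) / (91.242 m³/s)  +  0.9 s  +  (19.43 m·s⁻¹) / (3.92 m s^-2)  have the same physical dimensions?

In SI base units:
  (74.48 s·m^-2·N) / (35.6 m^-2·N):  [kg·m⁻¹·s⁻¹] / [kg·m⁻¹·s⁻²] = s
  (803 m^3) / (91.242 m³/s):  [m³] / [m³·s⁻¹] = s
  0.9 s:  s
  (19.43 m·s⁻¹) / (3.92 m s^-2):  [m·s⁻¹] / [m·s⁻²] = s
Every term reduces to s.

Yes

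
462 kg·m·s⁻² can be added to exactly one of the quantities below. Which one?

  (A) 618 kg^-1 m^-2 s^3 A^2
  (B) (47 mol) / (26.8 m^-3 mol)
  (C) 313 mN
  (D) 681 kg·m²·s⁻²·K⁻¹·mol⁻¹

(C)

Reference: kg·m·s⁻².
Each option:
  (A) kg⁻¹·m⁻²·s³·A²
  (B) [mol] / [m⁻³·mol] = m³
  (C) N = kg·m·s⁻²  ← same
  (D) kg·m²·s⁻²·K⁻¹·mol⁻¹
Only (C) matches kg·m·s⁻².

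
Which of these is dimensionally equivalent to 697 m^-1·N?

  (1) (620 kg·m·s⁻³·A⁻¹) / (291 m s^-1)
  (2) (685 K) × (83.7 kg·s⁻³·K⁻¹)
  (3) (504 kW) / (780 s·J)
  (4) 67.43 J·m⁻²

(4)

Reference: N·m⁻¹ = kg·m·s⁻²·m⁻¹ = kg·s⁻².
Each option:
  (1) [kg·m·s⁻³·A⁻¹] / [m·s⁻¹] = kg·s⁻²·A⁻¹
  (2) [K] · [kg·s⁻³·K⁻¹] = kg·s⁻³
  (3) [kg·m²·s⁻³] / [kg·m²·s⁻¹] = s⁻²
  (4) J·m⁻² = N·m·m⁻² = kg·s⁻²  ← same
Only (4) matches kg·s⁻².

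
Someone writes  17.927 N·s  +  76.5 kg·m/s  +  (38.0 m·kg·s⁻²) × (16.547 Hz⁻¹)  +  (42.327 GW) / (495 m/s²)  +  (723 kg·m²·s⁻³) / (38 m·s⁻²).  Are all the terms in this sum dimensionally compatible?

Expand each in SI base units:
  17.927 N·s:  N·s = kg·m·s⁻²·s = kg·m·s⁻¹
  76.5 kg·m/s:  kg·m·s⁻¹
  (38.0 m·kg·s⁻²) × (16.547 Hz⁻¹):  [kg·m·s⁻²] · [s] = kg·m·s⁻¹
  (42.327 GW) / (495 m/s²):  [kg·m²·s⁻³] / [m·s⁻²] = kg·m·s⁻¹
  (723 kg·m²·s⁻³) / (38 m·s⁻²):  [kg·m²·s⁻³] / [m·s⁻²] = kg·m·s⁻¹
Every term reduces to kg·m·s⁻¹.

Yes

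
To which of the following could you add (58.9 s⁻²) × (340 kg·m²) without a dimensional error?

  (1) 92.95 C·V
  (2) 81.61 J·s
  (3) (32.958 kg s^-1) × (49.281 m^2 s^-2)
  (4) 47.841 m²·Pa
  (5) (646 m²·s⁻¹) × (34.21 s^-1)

(1)

Reference: [s⁻²] · [kg·m²] = kg·m²·s⁻².
Each option:
  (1) C·V = s·A·J·C⁻¹ = kg·m²·s⁻²  ← same
  (2) J·s = N·m·s = kg·m²·s⁻¹
  (3) [kg·s⁻¹] · [m²·s⁻²] = kg·m²·s⁻³
  (4) Pa·m² = N·m⁻²·m² = kg·m·s⁻²
  (5) [m²·s⁻¹] · [s⁻¹] = m²·s⁻²
Only (1) matches kg·m²·s⁻².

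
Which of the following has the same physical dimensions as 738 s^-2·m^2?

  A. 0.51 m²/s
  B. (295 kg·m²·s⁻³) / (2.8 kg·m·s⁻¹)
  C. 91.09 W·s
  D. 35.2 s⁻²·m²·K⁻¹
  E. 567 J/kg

E.

Reference: m²·s⁻².
Each option:
  A. m²·s⁻¹
  B. [kg·m²·s⁻³] / [kg·m·s⁻¹] = m·s⁻²
  C. W·s = J·s⁻¹·s = kg·m²·s⁻²
  D. m²·s⁻²·K⁻¹
  E. J·kg⁻¹ = N·m·kg⁻¹ = m²·s⁻²  ← same
Only E. matches m²·s⁻².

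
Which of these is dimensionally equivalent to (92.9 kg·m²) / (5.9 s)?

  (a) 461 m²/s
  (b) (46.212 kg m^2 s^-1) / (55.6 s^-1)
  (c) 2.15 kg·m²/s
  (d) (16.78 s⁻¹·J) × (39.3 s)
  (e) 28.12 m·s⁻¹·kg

(c)

Reference: [kg·m²] / [s] = kg·m²·s⁻¹.
Each option:
  (a) m²·s⁻¹
  (b) [kg·m²·s⁻¹] / [s⁻¹] = kg·m²
  (c) kg·m²·s⁻¹  ← same
  (d) [kg·m²·s⁻³] · [s] = kg·m²·s⁻²
  (e) kg·m·s⁻¹
Only (c) matches kg·m²·s⁻¹.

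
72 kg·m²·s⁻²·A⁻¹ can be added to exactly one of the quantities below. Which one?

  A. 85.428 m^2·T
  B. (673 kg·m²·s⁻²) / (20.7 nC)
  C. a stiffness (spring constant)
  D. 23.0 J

A.

Reference: kg·m²·s⁻²·A⁻¹.
Each option:
  A. T·m² = Wb·m⁻²·m² = kg·m²·s⁻²·A⁻¹  ← same
  B. [kg·m²·s⁻²] / [s·A] = kg·m²·s⁻³·A⁻¹
  C. [stiffness (spring constant)] = kg·s⁻²
  D. J = N·m = kg·m²·s⁻²
Only A. matches kg·m²·s⁻²·A⁻¹.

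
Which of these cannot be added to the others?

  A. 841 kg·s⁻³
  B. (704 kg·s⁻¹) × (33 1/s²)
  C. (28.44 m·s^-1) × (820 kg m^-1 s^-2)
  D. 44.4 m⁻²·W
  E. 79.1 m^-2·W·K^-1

Dimensions:
  A. kg·s⁻³
  B. [kg·s⁻¹] · [s⁻²] = kg·s⁻³
  C. [m·s⁻¹] · [kg·m⁻¹·s⁻²] = kg·s⁻³
  D. W·m⁻² = J·s⁻¹·m⁻² = kg·s⁻³
  E. W·m⁻²·K⁻¹ = J·s⁻¹·m⁻²·K⁻¹ = kg·s⁻³·K⁻¹
All reduce to kg·s⁻³ except E., which is kg·s⁻³·K⁻¹.

E.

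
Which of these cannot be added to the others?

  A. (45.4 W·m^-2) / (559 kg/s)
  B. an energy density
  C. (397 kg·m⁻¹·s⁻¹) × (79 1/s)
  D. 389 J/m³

A.

In SI base units:
  A. [kg·s⁻³] / [kg·s⁻¹] = s⁻²
  B. [energy density] = kg·m⁻¹·s⁻²
  C. [kg·m⁻¹·s⁻¹] · [s⁻¹] = kg·m⁻¹·s⁻²
  D. J·m⁻³ = N·m·m⁻³ = kg·m⁻¹·s⁻²
All reduce to kg·m⁻¹·s⁻² except A., which is s⁻².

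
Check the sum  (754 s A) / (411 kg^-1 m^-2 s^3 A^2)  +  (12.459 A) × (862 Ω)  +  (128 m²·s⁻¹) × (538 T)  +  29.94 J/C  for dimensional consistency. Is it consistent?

No

Work out the base dimensions of each:
  (754 s A) / (411 kg^-1 m^-2 s^3 A^2):  [s·A] / [kg⁻¹·m⁻²·s³·A²] = kg·m²·s⁻²·A⁻¹
  (12.459 A) × (862 Ω):  [A] · [kg·m²·s⁻³·A⁻²] = kg·m²·s⁻³·A⁻¹
  (128 m²·s⁻¹) × (538 T):  [m²·s⁻¹] · [kg·s⁻²·A⁻¹] = kg·m²·s⁻³·A⁻¹
  29.94 J/C:  J·C⁻¹ = N·m·(s·A)⁻¹ = kg·m²·s⁻³·A⁻¹
The terms do not share a single dimension (kg·m²·s⁻²·A⁻¹ vs kg·m²·s⁻³·A⁻¹).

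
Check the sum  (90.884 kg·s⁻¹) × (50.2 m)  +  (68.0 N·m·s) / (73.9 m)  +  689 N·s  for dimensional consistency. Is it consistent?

Yes

In SI base units:
  (90.884 kg·s⁻¹) × (50.2 m):  [kg·s⁻¹] · [m] = kg·m·s⁻¹
  (68.0 N·m·s) / (73.9 m):  [kg·m²·s⁻¹] / [m] = kg·m·s⁻¹
  689 N·s:  N·s = kg·m·s⁻²·s = kg·m·s⁻¹
Every term reduces to kg·m·s⁻¹.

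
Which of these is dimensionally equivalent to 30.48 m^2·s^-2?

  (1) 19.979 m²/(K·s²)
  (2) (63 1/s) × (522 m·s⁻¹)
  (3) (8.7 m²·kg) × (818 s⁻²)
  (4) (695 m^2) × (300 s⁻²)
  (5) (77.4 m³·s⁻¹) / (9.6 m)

Reference: m²·s⁻².
Each option:
  (1) m²·s⁻²·K⁻¹
  (2) [s⁻¹] · [m·s⁻¹] = m·s⁻²
  (3) [kg·m²] · [s⁻²] = kg·m²·s⁻²
  (4) [m²] · [s⁻²] = m²·s⁻²  ← same
  (5) [m³·s⁻¹] / [m] = m²·s⁻¹
Only (4) matches m²·s⁻².

(4)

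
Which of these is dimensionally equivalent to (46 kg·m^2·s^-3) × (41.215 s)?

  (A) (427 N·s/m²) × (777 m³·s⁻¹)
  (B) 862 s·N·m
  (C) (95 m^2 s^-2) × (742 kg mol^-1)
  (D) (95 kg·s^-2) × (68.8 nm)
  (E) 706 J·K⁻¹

Reference: [kg·m²·s⁻³] · [s] = kg·m²·s⁻².
Each option:
  (A) [kg·m⁻¹·s⁻¹] · [m³·s⁻¹] = kg·m²·s⁻²  ← same
  (B) N·m·s = kg·m·s⁻²·m·s = kg·m²·s⁻¹
  (C) [m²·s⁻²] · [kg·mol⁻¹] = kg·m²·s⁻²·mol⁻¹
  (D) [kg·s⁻²] · [m] = kg·m·s⁻²
  (E) J·K⁻¹ = N·m·K⁻¹ = kg·m²·s⁻²·K⁻¹
Only (A) matches kg·m²·s⁻².

(A)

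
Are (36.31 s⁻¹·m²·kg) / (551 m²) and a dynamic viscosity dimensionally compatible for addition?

In SI base units:
  (36.31 s⁻¹·m²·kg) / (551 m²):  [kg·m²·s⁻¹] / [m²] = kg·s⁻¹
  a dynamic viscosity:  [dynamic viscosity] = kg·m⁻¹·s⁻¹
kg·s⁻¹ ≠ kg·m⁻¹·s⁻¹, so they cannot be added.

No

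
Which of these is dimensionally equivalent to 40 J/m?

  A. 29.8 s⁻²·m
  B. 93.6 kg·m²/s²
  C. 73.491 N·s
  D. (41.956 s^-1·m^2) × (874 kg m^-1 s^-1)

D.

Reference: J·m⁻¹ = N·m·m⁻¹ = kg·m·s⁻².
Each option:
  A. m·s⁻²
  B. kg·m²·s⁻²
  C. N·s = kg·m·s⁻²·s = kg·m·s⁻¹
  D. [m²·s⁻¹] · [kg·m⁻¹·s⁻¹] = kg·m·s⁻²  ← same
Only D. matches kg·m·s⁻².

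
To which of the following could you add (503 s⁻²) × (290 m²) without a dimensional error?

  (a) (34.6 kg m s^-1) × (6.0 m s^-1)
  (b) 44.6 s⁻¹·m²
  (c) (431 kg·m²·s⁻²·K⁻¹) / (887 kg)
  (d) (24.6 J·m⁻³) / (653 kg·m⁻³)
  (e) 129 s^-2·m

Reference: [s⁻²] · [m²] = m²·s⁻².
Each option:
  (a) [kg·m·s⁻¹] · [m·s⁻¹] = kg·m²·s⁻²
  (b) m²·s⁻¹
  (c) [kg·m²·s⁻²·K⁻¹] / [kg] = m²·s⁻²·K⁻¹
  (d) [kg·m⁻¹·s⁻²] / [kg·m⁻³] = m²·s⁻²  ← same
  (e) m·s⁻²
Only (d) matches m²·s⁻².

(d)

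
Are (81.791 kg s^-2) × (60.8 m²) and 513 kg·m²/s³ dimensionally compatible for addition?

No

Reduce each to base SI dimensions:
  (81.791 kg s^-2) × (60.8 m²):  [kg·s⁻²] · [m²] = kg·m²·s⁻²
  513 kg·m²/s³:  kg·m²·s⁻³
kg·m²·s⁻² ≠ kg·m²·s⁻³, so they cannot be added.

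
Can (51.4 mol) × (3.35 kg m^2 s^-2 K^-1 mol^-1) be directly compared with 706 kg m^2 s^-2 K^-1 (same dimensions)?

Yes

Work out the base dimensions of each:
  (51.4 mol) × (3.35 kg m^2 s^-2 K^-1 mol^-1):  [mol] · [kg·m²·s⁻²·K⁻¹·mol⁻¹] = kg·m²·s⁻²·K⁻¹
  706 kg m^2 s^-2 K^-1:  kg·m²·s⁻²·K⁻¹
Both are kg·m²·s⁻²·K⁻¹, so they have the same dimensions and can be added.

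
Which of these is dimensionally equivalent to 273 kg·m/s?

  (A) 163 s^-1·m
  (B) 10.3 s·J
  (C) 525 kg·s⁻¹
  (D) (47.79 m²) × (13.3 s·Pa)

(D)

Reference: kg·m·s⁻¹.
Each option:
  (A) m·s⁻¹
  (B) J·s = N·m·s = kg·m²·s⁻¹
  (C) kg·s⁻¹
  (D) [m²] · [kg·m⁻¹·s⁻¹] = kg·m·s⁻¹  ← same
Only (D) matches kg·m·s⁻¹.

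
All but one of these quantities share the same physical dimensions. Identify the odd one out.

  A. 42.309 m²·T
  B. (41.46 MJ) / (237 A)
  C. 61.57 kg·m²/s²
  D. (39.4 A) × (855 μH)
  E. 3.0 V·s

In SI base units:
  A. T·m² = Wb·m⁻²·m² = kg·m²·s⁻²·A⁻¹
  B. [kg·m²·s⁻²] / [A] = kg·m²·s⁻²·A⁻¹
  C. kg·m²·s⁻²
  D. [A] · [kg·m²·s⁻²·A⁻²] = kg·m²·s⁻²·A⁻¹
  E. V·s = J·C⁻¹·s = kg·m²·s⁻²·A⁻¹
All reduce to kg·m²·s⁻²·A⁻¹ except C., which is kg·m²·s⁻².

C.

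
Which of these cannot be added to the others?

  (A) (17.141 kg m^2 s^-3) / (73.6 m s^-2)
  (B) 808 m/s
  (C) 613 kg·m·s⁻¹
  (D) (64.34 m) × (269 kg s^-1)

In SI base units:
  (A) [kg·m²·s⁻³] / [m·s⁻²] = kg·m·s⁻¹
  (B) m·s⁻¹
  (C) kg·m·s⁻¹
  (D) [m] · [kg·s⁻¹] = kg·m·s⁻¹
All reduce to kg·m·s⁻¹ except (B), which is m·s⁻¹.

(B)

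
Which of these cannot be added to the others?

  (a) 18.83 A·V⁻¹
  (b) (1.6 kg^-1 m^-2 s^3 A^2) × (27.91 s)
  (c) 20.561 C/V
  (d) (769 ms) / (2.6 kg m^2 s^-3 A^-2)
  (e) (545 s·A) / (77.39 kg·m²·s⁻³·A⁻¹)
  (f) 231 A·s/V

(a)

Reduce each to base SI dimensions:
  (a) A·V⁻¹ = A·(J·C⁻¹)⁻¹ = kg⁻¹·m⁻²·s³·A²
  (b) [kg⁻¹·m⁻²·s³·A²] · [s] = kg⁻¹·m⁻²·s⁴·A²
  (c) C·V⁻¹ = s·A·(J·C⁻¹)⁻¹ = kg⁻¹·m⁻²·s⁴·A²
  (d) [s] / [kg·m²·s⁻³·A⁻²] = kg⁻¹·m⁻²·s⁴·A²
  (e) [s·A] / [kg·m²·s⁻³·A⁻¹] = kg⁻¹·m⁻²·s⁴·A²
  (f) A·s·V⁻¹ = A·s·(J·C⁻¹)⁻¹ = kg⁻¹·m⁻²·s⁴·A²
All reduce to kg⁻¹·m⁻²·s⁴·A² except (a), which is kg⁻¹·m⁻²·s³·A².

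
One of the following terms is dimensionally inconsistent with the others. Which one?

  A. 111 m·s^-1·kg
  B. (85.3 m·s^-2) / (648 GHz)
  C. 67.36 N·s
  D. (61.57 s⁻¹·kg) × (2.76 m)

Dimensions:
  A. kg·m·s⁻¹
  B. [m·s⁻²] / [s⁻¹] = m·s⁻¹
  C. N·s = kg·m·s⁻²·s = kg·m·s⁻¹
  D. [kg·s⁻¹] · [m] = kg·m·s⁻¹
All reduce to kg·m·s⁻¹ except B., which is m·s⁻¹.

B.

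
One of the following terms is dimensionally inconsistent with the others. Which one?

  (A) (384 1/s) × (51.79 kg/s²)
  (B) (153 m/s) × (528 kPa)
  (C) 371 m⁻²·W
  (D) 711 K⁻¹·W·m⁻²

(D)

Expand each in SI base units:
  (A) [s⁻¹] · [kg·s⁻²] = kg·s⁻³
  (B) [m·s⁻¹] · [kg·m⁻¹·s⁻²] = kg·s⁻³
  (C) W·m⁻² = J·s⁻¹·m⁻² = kg·s⁻³
  (D) W·m⁻²·K⁻¹ = J·s⁻¹·m⁻²·K⁻¹ = kg·s⁻³·K⁻¹
All reduce to kg·s⁻³ except (D), which is kg·s⁻³·K⁻¹.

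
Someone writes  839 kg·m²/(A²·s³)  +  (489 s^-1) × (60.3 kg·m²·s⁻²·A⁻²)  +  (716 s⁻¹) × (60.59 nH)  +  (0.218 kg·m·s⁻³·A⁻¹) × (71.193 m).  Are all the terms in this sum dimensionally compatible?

No

Reduce each to base SI dimensions:
  839 kg·m²/(A²·s³):  kg·m²·s⁻³·A⁻²
  (489 s^-1) × (60.3 kg·m²·s⁻²·A⁻²):  [s⁻¹] · [kg·m²·s⁻²·A⁻²] = kg·m²·s⁻³·A⁻²
  (716 s⁻¹) × (60.59 nH):  [s⁻¹] · [kg·m²·s⁻²·A⁻²] = kg·m²·s⁻³·A⁻²
  (0.218 kg·m·s⁻³·A⁻¹) × (71.193 m):  [kg·m·s⁻³·A⁻¹] · [m] = kg·m²·s⁻³·A⁻¹
The terms do not share a single dimension (kg·m²·s⁻³·A⁻² vs kg·m²·s⁻³·A⁻¹).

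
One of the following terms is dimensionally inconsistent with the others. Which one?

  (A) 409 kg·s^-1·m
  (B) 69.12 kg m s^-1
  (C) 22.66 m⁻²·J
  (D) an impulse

Dimensions:
  (A) kg·m·s⁻¹
  (B) kg·m·s⁻¹
  (C) J·m⁻² = N·m·m⁻² = kg·s⁻²
  (D) [impulse] = kg·m·s⁻¹
All reduce to kg·m·s⁻¹ except (C), which is kg·s⁻².

(C)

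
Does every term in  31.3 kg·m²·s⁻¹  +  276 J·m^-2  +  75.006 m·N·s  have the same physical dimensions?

Reduce each to base SI dimensions:
  31.3 kg·m²·s⁻¹:  kg·m²·s⁻¹
  276 J·m^-2:  J·m⁻² = N·m·m⁻² = kg·s⁻²
  75.006 m·N·s:  N·m·s = kg·m·s⁻²·m·s = kg·m²·s⁻¹
The terms do not share a single dimension (kg·m²·s⁻¹ vs kg·s⁻²).

No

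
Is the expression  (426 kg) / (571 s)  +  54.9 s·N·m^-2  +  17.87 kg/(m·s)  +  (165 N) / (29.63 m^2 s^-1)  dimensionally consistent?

No

Work out the base dimensions of each:
  (426 kg) / (571 s):  [kg] / [s] = kg·s⁻¹
  54.9 s·N·m^-2:  N·s·m⁻² = kg·m·s⁻²·s·m⁻² = kg·m⁻¹·s⁻¹
  17.87 kg/(m·s):  kg·m⁻¹·s⁻¹
  (165 N) / (29.63 m^2 s^-1):  [kg·m·s⁻²] / [m²·s⁻¹] = kg·m⁻¹·s⁻¹
The terms do not share a single dimension (kg·m⁻¹·s⁻¹ vs kg·s⁻¹).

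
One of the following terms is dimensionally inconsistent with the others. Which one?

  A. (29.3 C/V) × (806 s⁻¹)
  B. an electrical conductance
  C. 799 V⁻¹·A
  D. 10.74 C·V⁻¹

Dimensions:
  A. [kg⁻¹·m⁻²·s⁴·A²] · [s⁻¹] = kg⁻¹·m⁻²·s³·A²
  B. [electrical conductance] = kg⁻¹·m⁻²·s³·A²
  C. A·V⁻¹ = A·(J·C⁻¹)⁻¹ = kg⁻¹·m⁻²·s³·A²
  D. C·V⁻¹ = s·A·(J·C⁻¹)⁻¹ = kg⁻¹·m⁻²·s⁴·A²
All reduce to kg⁻¹·m⁻²·s³·A² except D., which is kg⁻¹·m⁻²·s⁴·A².

D.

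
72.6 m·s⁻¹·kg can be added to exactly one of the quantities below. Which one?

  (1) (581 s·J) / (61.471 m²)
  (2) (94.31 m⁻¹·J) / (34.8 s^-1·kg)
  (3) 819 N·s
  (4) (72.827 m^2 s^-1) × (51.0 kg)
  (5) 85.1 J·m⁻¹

(3)

Reference: kg·m·s⁻¹.
Each option:
  (1) [kg·m²·s⁻¹] / [m²] = kg·s⁻¹
  (2) [kg·m·s⁻²] / [kg·s⁻¹] = m·s⁻¹
  (3) N·s = kg·m·s⁻²·s = kg·m·s⁻¹  ← same
  (4) [m²·s⁻¹] · [kg] = kg·m²·s⁻¹
  (5) J·m⁻¹ = N·m·m⁻¹ = kg·m·s⁻²
Only (3) matches kg·m·s⁻¹.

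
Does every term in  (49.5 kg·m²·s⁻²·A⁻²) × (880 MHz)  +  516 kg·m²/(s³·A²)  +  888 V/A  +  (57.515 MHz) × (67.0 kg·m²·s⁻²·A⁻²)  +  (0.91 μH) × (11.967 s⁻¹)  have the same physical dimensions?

In SI base units:
  (49.5 kg·m²·s⁻²·A⁻²) × (880 MHz):  [kg·m²·s⁻²·A⁻²] · [s⁻¹] = kg·m²·s⁻³·A⁻²
  516 kg·m²/(s³·A²):  kg·m²·s⁻³·A⁻²
  888 V/A:  V·A⁻¹ = J·C⁻¹·A⁻¹ = kg·m²·s⁻³·A⁻²
  (57.515 MHz) × (67.0 kg·m²·s⁻²·A⁻²):  [s⁻¹] · [kg·m²·s⁻²·A⁻²] = kg·m²·s⁻³·A⁻²
  (0.91 μH) × (11.967 s⁻¹):  [kg·m²·s⁻²·A⁻²] · [s⁻¹] = kg·m²·s⁻³·A⁻²
Every term reduces to kg·m²·s⁻³·A⁻².

Yes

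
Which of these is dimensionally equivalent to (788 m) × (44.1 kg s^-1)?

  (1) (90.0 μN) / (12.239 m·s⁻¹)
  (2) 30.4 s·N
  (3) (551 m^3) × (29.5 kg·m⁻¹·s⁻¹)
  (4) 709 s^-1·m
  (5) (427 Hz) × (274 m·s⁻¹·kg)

Reference: [m] · [kg·s⁻¹] = kg·m·s⁻¹.
Each option:
  (1) [kg·m·s⁻²] / [m·s⁻¹] = kg·s⁻¹
  (2) N·s = kg·m·s⁻²·s = kg·m·s⁻¹  ← same
  (3) [m³] · [kg·m⁻¹·s⁻¹] = kg·m²·s⁻¹
  (4) m·s⁻¹
  (5) [s⁻¹] · [kg·m·s⁻¹] = kg·m·s⁻²
Only (2) matches kg·m·s⁻¹.

(2)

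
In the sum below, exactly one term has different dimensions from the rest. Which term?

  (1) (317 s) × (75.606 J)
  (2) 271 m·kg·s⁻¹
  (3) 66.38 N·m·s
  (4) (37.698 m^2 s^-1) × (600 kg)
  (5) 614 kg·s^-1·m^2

Dimensions:
  (1) [s] · [kg·m²·s⁻²] = kg·m²·s⁻¹
  (2) kg·m·s⁻¹
  (3) N·m·s = kg·m·s⁻²·m·s = kg·m²·s⁻¹
  (4) [m²·s⁻¹] · [kg] = kg·m²·s⁻¹
  (5) kg·m²·s⁻¹
All reduce to kg·m²·s⁻¹ except (2), which is kg·m·s⁻¹.

(2)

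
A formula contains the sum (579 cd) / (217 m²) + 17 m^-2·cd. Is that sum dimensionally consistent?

Yes

Reduce each to base SI dimensions:
  (579 cd) / (217 m²):  [cd] / [m²] = m⁻²·cd
  17 m^-2·cd:  cd·m⁻² = m⁻²·cd
Both are m⁻²·cd, so they have the same dimensions and can be added.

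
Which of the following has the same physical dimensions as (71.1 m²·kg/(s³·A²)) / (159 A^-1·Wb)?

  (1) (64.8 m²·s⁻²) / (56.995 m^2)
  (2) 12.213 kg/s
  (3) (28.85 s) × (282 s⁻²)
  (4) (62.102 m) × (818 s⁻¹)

(3)

Reference: [kg·m²·s⁻³·A⁻²] / [kg·m²·s⁻²·A⁻²] = s⁻¹.
Each option:
  (1) [m²·s⁻²] / [m²] = s⁻²
  (2) kg·s⁻¹
  (3) [s] · [s⁻²] = s⁻¹  ← same
  (4) [m] · [s⁻¹] = m·s⁻¹
Only (3) matches s⁻¹.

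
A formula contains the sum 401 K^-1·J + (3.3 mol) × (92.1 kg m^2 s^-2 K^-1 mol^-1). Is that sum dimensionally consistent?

Yes

Dimensions:
  401 K^-1·J:  J·K⁻¹ = N·m·K⁻¹ = kg·m²·s⁻²·K⁻¹
  (3.3 mol) × (92.1 kg m^2 s^-2 K^-1 mol^-1):  [mol] · [kg·m²·s⁻²·K⁻¹·mol⁻¹] = kg·m²·s⁻²·K⁻¹
Both are kg·m²·s⁻²·K⁻¹, so they have the same dimensions and can be added.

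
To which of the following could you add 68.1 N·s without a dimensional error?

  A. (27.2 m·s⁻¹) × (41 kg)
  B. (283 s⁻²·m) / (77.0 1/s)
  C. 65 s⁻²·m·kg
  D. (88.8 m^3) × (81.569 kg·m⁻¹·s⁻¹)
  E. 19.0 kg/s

A.

Reference: N·s = kg·m·s⁻²·s = kg·m·s⁻¹.
Each option:
  A. [m·s⁻¹] · [kg] = kg·m·s⁻¹  ← same
  B. [m·s⁻²] / [s⁻¹] = m·s⁻¹
  C. kg·m·s⁻²
  D. [m³] · [kg·m⁻¹·s⁻¹] = kg·m²·s⁻¹
  E. kg·s⁻¹
Only A. matches kg·m·s⁻¹.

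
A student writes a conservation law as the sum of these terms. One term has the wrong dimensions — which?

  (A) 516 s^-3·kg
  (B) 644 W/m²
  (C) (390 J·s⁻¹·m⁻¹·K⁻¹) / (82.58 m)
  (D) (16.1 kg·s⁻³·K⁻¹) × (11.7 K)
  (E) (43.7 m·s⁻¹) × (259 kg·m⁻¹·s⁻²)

Dimensions:
  (A) kg·s⁻³
  (B) W·m⁻² = J·s⁻¹·m⁻² = kg·s⁻³
  (C) [kg·m·s⁻³·K⁻¹] / [m] = kg·s⁻³·K⁻¹
  (D) [kg·s⁻³·K⁻¹] · [K] = kg·s⁻³
  (E) [m·s⁻¹] · [kg·m⁻¹·s⁻²] = kg·s⁻³
All reduce to kg·s⁻³ except (C), which is kg·s⁻³·K⁻¹.

(C)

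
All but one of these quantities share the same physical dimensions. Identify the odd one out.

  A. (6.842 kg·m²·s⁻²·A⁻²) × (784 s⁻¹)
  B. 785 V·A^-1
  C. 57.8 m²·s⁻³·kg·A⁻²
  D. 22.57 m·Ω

D.

Dimensions:
  A. [kg·m²·s⁻²·A⁻²] · [s⁻¹] = kg·m²·s⁻³·A⁻²
  B. V·A⁻¹ = J·C⁻¹·A⁻¹ = kg·m²·s⁻³·A⁻²
  C. kg·m²·s⁻³·A⁻²
  D. Ω·m = V·A⁻¹·m = kg·m³·s⁻³·A⁻²
All reduce to kg·m²·s⁻³·A⁻² except D., which is kg·m³·s⁻³·A⁻².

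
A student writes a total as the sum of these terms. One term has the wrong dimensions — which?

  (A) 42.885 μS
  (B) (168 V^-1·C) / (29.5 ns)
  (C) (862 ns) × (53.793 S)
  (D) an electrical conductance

Dimensions:
  (A) S = Ω⁻¹ = kg⁻¹·m⁻²·s³·A²
  (B) [kg⁻¹·m⁻²·s⁴·A²] / [s] = kg⁻¹·m⁻²·s³·A²
  (C) [s] · [kg⁻¹·m⁻²·s³·A²] = kg⁻¹·m⁻²·s⁴·A²
  (D) [electrical conductance] = kg⁻¹·m⁻²·s³·A²
All reduce to kg⁻¹·m⁻²·s³·A² except (C), which is kg⁻¹·m⁻²·s⁴·A².

(C)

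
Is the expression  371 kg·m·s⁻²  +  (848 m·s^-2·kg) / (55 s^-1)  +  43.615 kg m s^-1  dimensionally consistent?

No

In SI base units:
  371 kg·m·s⁻²:  kg·m·s⁻²
  (848 m·s^-2·kg) / (55 s^-1):  [kg·m·s⁻²] / [s⁻¹] = kg·m·s⁻¹
  43.615 kg m s^-1:  kg·m·s⁻¹
The terms do not share a single dimension (kg·m·s⁻² vs kg·m·s⁻¹).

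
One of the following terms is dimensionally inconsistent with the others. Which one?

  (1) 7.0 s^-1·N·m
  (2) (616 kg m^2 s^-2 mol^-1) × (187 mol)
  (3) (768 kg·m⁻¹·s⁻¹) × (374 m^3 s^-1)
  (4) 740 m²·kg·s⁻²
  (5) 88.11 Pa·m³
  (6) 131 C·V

Work out the base dimensions of each:
  (1) N·m·s⁻¹ = kg·m·s⁻²·m·s⁻¹ = kg·m²·s⁻³
  (2) [kg·m²·s⁻²·mol⁻¹] · [mol] = kg·m²·s⁻²
  (3) [kg·m⁻¹·s⁻¹] · [m³·s⁻¹] = kg·m²·s⁻²
  (4) kg·m²·s⁻²
  (5) Pa·m³ = N·m⁻²·m³ = kg·m²·s⁻²
  (6) C·V = s·A·J·C⁻¹ = kg·m²·s⁻²
All reduce to kg·m²·s⁻² except (1), which is kg·m²·s⁻³.

(1)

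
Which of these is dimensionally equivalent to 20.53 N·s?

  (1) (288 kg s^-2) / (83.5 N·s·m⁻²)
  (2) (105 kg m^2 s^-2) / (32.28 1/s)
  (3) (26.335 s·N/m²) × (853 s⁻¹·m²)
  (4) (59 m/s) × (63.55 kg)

(4)

Reference: N·s = kg·m·s⁻²·s = kg·m·s⁻¹.
Each option:
  (1) [kg·s⁻²] / [kg·m⁻¹·s⁻¹] = m·s⁻¹
  (2) [kg·m²·s⁻²] / [s⁻¹] = kg·m²·s⁻¹
  (3) [kg·m⁻¹·s⁻¹] · [m²·s⁻¹] = kg·m·s⁻²
  (4) [m·s⁻¹] · [kg] = kg·m·s⁻¹  ← same
Only (4) matches kg·m·s⁻¹.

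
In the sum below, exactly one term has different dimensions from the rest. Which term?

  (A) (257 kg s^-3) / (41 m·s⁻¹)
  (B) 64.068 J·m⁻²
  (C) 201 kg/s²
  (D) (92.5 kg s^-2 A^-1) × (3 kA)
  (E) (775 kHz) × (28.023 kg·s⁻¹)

(A)

Work out the base dimensions of each:
  (A) [kg·s⁻³] / [m·s⁻¹] = kg·m⁻¹·s⁻²
  (B) J·m⁻² = N·m·m⁻² = kg·s⁻²
  (C) kg·s⁻²
  (D) [kg·s⁻²·A⁻¹] · [A] = kg·s⁻²
  (E) [s⁻¹] · [kg·s⁻¹] = kg·s⁻²
All reduce to kg·s⁻² except (A), which is kg·m⁻¹·s⁻².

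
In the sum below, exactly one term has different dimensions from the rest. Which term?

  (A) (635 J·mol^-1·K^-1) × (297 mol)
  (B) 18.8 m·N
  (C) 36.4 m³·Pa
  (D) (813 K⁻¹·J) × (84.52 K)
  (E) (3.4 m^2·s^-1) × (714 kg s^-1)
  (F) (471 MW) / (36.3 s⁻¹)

(A)

In SI base units:
  (A) [kg·m²·s⁻²·K⁻¹·mol⁻¹] · [mol] = kg·m²·s⁻²·K⁻¹
  (B) N·m = kg·m·s⁻²·m = kg·m²·s⁻²
  (C) Pa·m³ = N·m⁻²·m³ = kg·m²·s⁻²
  (D) [kg·m²·s⁻²·K⁻¹] · [K] = kg·m²·s⁻²
  (E) [m²·s⁻¹] · [kg·s⁻¹] = kg·m²·s⁻²
  (F) [kg·m²·s⁻³] / [s⁻¹] = kg·m²·s⁻²
All reduce to kg·m²·s⁻² except (A), which is kg·m²·s⁻²·K⁻¹.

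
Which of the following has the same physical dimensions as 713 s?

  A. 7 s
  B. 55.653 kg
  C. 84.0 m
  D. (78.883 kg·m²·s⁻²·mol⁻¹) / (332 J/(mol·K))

Reference: s.
Each option:
  A. s  ← same
  B. kg
  C. m
  D. [kg·m²·s⁻²·mol⁻¹] / [kg·m²·s⁻²·K⁻¹·mol⁻¹] = K
Only A. matches s.

A.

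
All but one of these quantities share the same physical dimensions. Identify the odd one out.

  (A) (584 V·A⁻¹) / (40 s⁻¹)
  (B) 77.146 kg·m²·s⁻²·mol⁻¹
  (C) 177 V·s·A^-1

Dimensions:
  (A) [kg·m²·s⁻³·A⁻²] / [s⁻¹] = kg·m²·s⁻²·A⁻²
  (B) kg·m²·s⁻²·mol⁻¹
  (C) V·s·A⁻¹ = J·C⁻¹·s·A⁻¹ = kg·m²·s⁻²·A⁻²
All reduce to kg·m²·s⁻²·A⁻² except (B), which is kg·m²·s⁻²·mol⁻¹.

(B)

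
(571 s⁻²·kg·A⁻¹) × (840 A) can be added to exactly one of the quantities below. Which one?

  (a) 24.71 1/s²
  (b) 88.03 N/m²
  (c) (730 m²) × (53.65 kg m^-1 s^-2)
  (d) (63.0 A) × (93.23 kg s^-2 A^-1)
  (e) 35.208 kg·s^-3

(d)

Reference: [kg·s⁻²·A⁻¹] · [A] = kg·s⁻².
Each option:
  (a) s⁻²
  (b) N·m⁻² = kg·m·s⁻²·m⁻² = kg·m⁻¹·s⁻²
  (c) [m²] · [kg·m⁻¹·s⁻²] = kg·m·s⁻²
  (d) [A] · [kg·s⁻²·A⁻¹] = kg·s⁻²  ← same
  (e) kg·s⁻³
Only (d) matches kg·s⁻².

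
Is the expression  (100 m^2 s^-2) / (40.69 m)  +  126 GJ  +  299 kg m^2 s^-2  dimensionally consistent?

No

Work out the base dimensions of each:
  (100 m^2 s^-2) / (40.69 m):  [m²·s⁻²] / [m] = m·s⁻²
  126 GJ:  J = N·m = kg·m²·s⁻²
  299 kg m^2 s^-2:  kg·m²·s⁻²
The terms do not share a single dimension (kg·m²·s⁻² vs m·s⁻²).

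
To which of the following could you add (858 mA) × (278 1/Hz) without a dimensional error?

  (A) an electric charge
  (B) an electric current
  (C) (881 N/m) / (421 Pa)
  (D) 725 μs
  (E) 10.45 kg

Reference: [A] · [s] = s·A.
Each option:
  (A) [electric charge] = s·A  ← same
  (B) [electric current] = A
  (C) [kg·s⁻²] / [kg·m⁻¹·s⁻²] = m
  (D) s
  (E) kg
Only (A) matches s·A.

(A)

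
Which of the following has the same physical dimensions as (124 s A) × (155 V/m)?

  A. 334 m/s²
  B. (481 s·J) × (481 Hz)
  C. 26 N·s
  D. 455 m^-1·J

D.

Reference: [s·A] · [kg·m·s⁻³·A⁻¹] = kg·m·s⁻².
Each option:
  A. m·s⁻²
  B. [kg·m²·s⁻¹] · [s⁻¹] = kg·m²·s⁻²
  C. N·s = kg·m·s⁻²·s = kg·m·s⁻¹
  D. J·m⁻¹ = N·m·m⁻¹ = kg·m·s⁻²  ← same
Only D. matches kg·m·s⁻².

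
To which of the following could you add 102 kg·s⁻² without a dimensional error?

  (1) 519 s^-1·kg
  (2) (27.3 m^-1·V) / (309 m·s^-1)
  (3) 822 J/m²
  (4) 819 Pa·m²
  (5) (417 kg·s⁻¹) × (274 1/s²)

Reference: kg·s⁻².
Each option:
  (1) kg·s⁻¹
  (2) [kg·m·s⁻³·A⁻¹] / [m·s⁻¹] = kg·s⁻²·A⁻¹
  (3) J·m⁻² = N·m·m⁻² = kg·s⁻²  ← same
  (4) Pa·m² = N·m⁻²·m² = kg·m·s⁻²
  (5) [kg·s⁻¹] · [s⁻²] = kg·s⁻³
Only (3) matches kg·s⁻².

(3)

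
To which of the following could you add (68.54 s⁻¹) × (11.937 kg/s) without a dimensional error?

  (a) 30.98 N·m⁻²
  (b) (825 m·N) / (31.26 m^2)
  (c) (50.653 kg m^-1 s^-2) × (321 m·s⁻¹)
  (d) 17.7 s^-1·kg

Reference: [s⁻¹] · [kg·s⁻¹] = kg·s⁻².
Each option:
  (a) N·m⁻² = kg·m·s⁻²·m⁻² = kg·m⁻¹·s⁻²
  (b) [kg·m²·s⁻²] / [m²] = kg·s⁻²  ← same
  (c) [kg·m⁻¹·s⁻²] · [m·s⁻¹] = kg·s⁻³
  (d) kg·s⁻¹
Only (b) matches kg·s⁻².

(b)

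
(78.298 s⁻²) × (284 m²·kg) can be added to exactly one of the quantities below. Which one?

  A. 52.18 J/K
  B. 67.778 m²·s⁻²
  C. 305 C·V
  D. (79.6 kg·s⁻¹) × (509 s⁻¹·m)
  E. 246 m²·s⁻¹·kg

Reference: [s⁻²] · [kg·m²] = kg·m²·s⁻².
Each option:
  A. J·K⁻¹ = N·m·K⁻¹ = kg·m²·s⁻²·K⁻¹
  B. m²·s⁻²
  C. C·V = s·A·J·C⁻¹ = kg·m²·s⁻²  ← same
  D. [kg·s⁻¹] · [m·s⁻¹] = kg·m·s⁻²
  E. kg·m²·s⁻¹
Only C. matches kg·m²·s⁻².

C.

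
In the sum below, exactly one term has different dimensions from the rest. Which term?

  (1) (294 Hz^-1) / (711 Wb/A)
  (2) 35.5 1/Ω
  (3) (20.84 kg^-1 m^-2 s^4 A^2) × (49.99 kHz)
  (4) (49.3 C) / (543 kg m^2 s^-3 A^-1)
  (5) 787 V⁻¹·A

Dimensions:
  (1) [s] / [kg·m²·s⁻²·A⁻²] = kg⁻¹·m⁻²·s³·A²
  (2) Ω⁻¹ = (V·A⁻¹)⁻¹ = kg⁻¹·m⁻²·s³·A²
  (3) [kg⁻¹·m⁻²·s⁴·A²] · [s⁻¹] = kg⁻¹·m⁻²·s³·A²
  (4) [s·A] / [kg·m²·s⁻³·A⁻¹] = kg⁻¹·m⁻²·s⁴·A²
  (5) A·V⁻¹ = A·(J·C⁻¹)⁻¹ = kg⁻¹·m⁻²·s³·A²
All reduce to kg⁻¹·m⁻²·s³·A² except (4), which is kg⁻¹·m⁻²·s⁴·A².

(4)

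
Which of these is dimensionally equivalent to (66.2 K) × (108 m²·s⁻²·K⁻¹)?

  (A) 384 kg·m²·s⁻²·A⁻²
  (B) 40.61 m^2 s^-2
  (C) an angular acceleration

Reference: [K] · [m²·s⁻²·K⁻¹] = m²·s⁻².
Each option:
  (A) kg·m²·s⁻²·A⁻²
  (B) m²·s⁻²  ← same
  (C) [angular acceleration] = s⁻²
Only (B) matches m²·s⁻².

(B)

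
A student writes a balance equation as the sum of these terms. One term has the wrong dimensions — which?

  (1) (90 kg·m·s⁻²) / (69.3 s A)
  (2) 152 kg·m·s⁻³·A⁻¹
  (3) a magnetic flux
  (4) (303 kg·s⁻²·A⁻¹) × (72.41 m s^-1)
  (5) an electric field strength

(3)

Dimensions:
  (1) [kg·m·s⁻²] / [s·A] = kg·m·s⁻³·A⁻¹
  (2) kg·m·s⁻³·A⁻¹
  (3) [magnetic flux] = kg·m²·s⁻²·A⁻¹
  (4) [kg·s⁻²·A⁻¹] · [m·s⁻¹] = kg·m·s⁻³·A⁻¹
  (5) [electric field strength] = kg·m·s⁻³·A⁻¹
All reduce to kg·m·s⁻³·A⁻¹ except (3), which is kg·m²·s⁻²·A⁻¹.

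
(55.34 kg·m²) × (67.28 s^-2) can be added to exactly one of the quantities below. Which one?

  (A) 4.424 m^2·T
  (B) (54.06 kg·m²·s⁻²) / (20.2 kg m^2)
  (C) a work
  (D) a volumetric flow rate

(C)

Reference: [kg·m²] · [s⁻²] = kg·m²·s⁻².
Each option:
  (A) T·m² = Wb·m⁻²·m² = kg·m²·s⁻²·A⁻¹
  (B) [kg·m²·s⁻²] / [kg·m²] = s⁻²
  (C) [work] = kg·m²·s⁻²  ← same
  (D) [volumetric flow rate] = m³·s⁻¹
Only (C) matches kg·m²·s⁻².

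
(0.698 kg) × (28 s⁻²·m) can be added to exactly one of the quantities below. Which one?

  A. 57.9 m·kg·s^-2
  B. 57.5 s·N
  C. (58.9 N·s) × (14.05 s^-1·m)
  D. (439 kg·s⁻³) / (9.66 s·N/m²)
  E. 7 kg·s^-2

A.

Reference: [kg] · [m·s⁻²] = kg·m·s⁻².
Each option:
  A. kg·m·s⁻²  ← same
  B. N·s = kg·m·s⁻²·s = kg·m·s⁻¹
  C. [kg·m·s⁻¹] · [m·s⁻¹] = kg·m²·s⁻²
  D. [kg·s⁻³] / [kg·m⁻¹·s⁻¹] = m·s⁻²
  E. kg·s⁻²
Only A. matches kg·m·s⁻².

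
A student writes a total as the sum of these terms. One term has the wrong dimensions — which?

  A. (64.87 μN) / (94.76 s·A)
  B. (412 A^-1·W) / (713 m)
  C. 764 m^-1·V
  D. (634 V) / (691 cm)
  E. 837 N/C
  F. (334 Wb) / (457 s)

F.

Dimensions:
  A. [kg·m·s⁻²] / [s·A] = kg·m·s⁻³·A⁻¹
  B. [kg·m²·s⁻³·A⁻¹] / [m] = kg·m·s⁻³·A⁻¹
  C. V·m⁻¹ = J·C⁻¹·m⁻¹ = kg·m·s⁻³·A⁻¹
  D. [kg·m²·s⁻³·A⁻¹] / [m] = kg·m·s⁻³·A⁻¹
  E. N·C⁻¹ = kg·m·s⁻²·(s·A)⁻¹ = kg·m·s⁻³·A⁻¹
  F. [kg·m²·s⁻²·A⁻¹] / [s] = kg·m²·s⁻³·A⁻¹
All reduce to kg·m·s⁻³·A⁻¹ except F., which is kg·m²·s⁻³·A⁻¹.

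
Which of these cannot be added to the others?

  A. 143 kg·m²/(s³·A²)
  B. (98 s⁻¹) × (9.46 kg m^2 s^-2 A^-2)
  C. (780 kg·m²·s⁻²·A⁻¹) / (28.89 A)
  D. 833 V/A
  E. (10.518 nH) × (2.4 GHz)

Reduce each to base SI dimensions:
  A. kg·m²·s⁻³·A⁻²
  B. [s⁻¹] · [kg·m²·s⁻²·A⁻²] = kg·m²·s⁻³·A⁻²
  C. [kg·m²·s⁻²·A⁻¹] / [A] = kg·m²·s⁻²·A⁻²
  D. V·A⁻¹ = J·C⁻¹·A⁻¹ = kg·m²·s⁻³·A⁻²
  E. [kg·m²·s⁻²·A⁻²] · [s⁻¹] = kg·m²·s⁻³·A⁻²
All reduce to kg·m²·s⁻³·A⁻² except C., which is kg·m²·s⁻²·A⁻².

C.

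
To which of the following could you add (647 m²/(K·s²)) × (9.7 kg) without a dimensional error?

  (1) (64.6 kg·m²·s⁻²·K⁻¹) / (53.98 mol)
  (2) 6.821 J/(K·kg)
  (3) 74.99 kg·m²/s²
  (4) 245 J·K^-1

(4)

Reference: [m²·s⁻²·K⁻¹] · [kg] = kg·m²·s⁻²·K⁻¹.
Each option:
  (1) [kg·m²·s⁻²·K⁻¹] / [mol] = kg·m²·s⁻²·K⁻¹·mol⁻¹
  (2) J·kg⁻¹·K⁻¹ = N·m·kg⁻¹·K⁻¹ = m²·s⁻²·K⁻¹
  (3) kg·m²·s⁻²
  (4) J·K⁻¹ = N·m·K⁻¹ = kg·m²·s⁻²·K⁻¹  ← same
Only (4) matches kg·m²·s⁻²·K⁻¹.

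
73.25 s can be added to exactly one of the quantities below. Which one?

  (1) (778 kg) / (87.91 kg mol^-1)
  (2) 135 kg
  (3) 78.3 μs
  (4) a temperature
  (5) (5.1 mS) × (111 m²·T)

Reference: s.
Each option:
  (1) [kg] / [kg·mol⁻¹] = mol
  (2) kg
  (3) s  ← same
  (4) [temperature] = K
  (5) [kg⁻¹·m⁻²·s³·A²] · [kg·m²·s⁻²·A⁻¹] = s·A
Only (3) matches s.

(3)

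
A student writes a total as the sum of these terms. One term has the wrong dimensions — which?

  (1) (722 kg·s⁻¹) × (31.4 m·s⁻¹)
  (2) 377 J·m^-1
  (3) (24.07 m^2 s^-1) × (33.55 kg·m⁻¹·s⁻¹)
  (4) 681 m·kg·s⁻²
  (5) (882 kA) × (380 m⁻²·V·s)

(5)

Work out the base dimensions of each:
  (1) [kg·s⁻¹] · [m·s⁻¹] = kg·m·s⁻²
  (2) J·m⁻¹ = N·m·m⁻¹ = kg·m·s⁻²
  (3) [m²·s⁻¹] · [kg·m⁻¹·s⁻¹] = kg·m·s⁻²
  (4) kg·m·s⁻²
  (5) [A] · [kg·s⁻²·A⁻¹] = kg·s⁻²
All reduce to kg·m·s⁻² except (5), which is kg·s⁻².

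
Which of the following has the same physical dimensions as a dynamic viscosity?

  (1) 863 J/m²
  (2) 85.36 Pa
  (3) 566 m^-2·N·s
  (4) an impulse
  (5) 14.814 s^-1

Reference: [dynamic viscosity] = kg·m⁻¹·s⁻¹.
Each option:
  (1) J·m⁻² = N·m·m⁻² = kg·s⁻²
  (2) Pa = N·m⁻² = kg·m⁻¹·s⁻²
  (3) N·s·m⁻² = kg·m·s⁻²·s·m⁻² = kg·m⁻¹·s⁻¹  ← same
  (4) [impulse] = kg·m·s⁻¹
  (5) s⁻¹
Only (3) matches kg·m⁻¹·s⁻¹.

(3)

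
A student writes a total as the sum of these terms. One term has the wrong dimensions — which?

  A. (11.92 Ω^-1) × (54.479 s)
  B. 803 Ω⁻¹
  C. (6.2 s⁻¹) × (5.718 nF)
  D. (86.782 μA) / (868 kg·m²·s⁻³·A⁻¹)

Expand each in SI base units:
  A. [kg⁻¹·m⁻²·s³·A²] · [s] = kg⁻¹·m⁻²·s⁴·A²
  B. Ω⁻¹ = (V·A⁻¹)⁻¹ = kg⁻¹·m⁻²·s³·A²
  C. [s⁻¹] · [kg⁻¹·m⁻²·s⁴·A²] = kg⁻¹·m⁻²·s³·A²
  D. [A] / [kg·m²·s⁻³·A⁻¹] = kg⁻¹·m⁻²·s³·A²
All reduce to kg⁻¹·m⁻²·s³·A² except A., which is kg⁻¹·m⁻²·s⁴·A².

A.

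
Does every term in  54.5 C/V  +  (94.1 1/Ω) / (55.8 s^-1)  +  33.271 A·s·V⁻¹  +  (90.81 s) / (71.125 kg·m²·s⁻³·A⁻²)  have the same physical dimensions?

In SI base units:
  54.5 C/V:  C·V⁻¹ = s·A·(J·C⁻¹)⁻¹ = kg⁻¹·m⁻²·s⁴·A²
  (94.1 1/Ω) / (55.8 s^-1):  [kg⁻¹·m⁻²·s³·A²] / [s⁻¹] = kg⁻¹·m⁻²·s⁴·A²
  33.271 A·s·V⁻¹:  A·s·V⁻¹ = A·s·(J·C⁻¹)⁻¹ = kg⁻¹·m⁻²·s⁴·A²
  (90.81 s) / (71.125 kg·m²·s⁻³·A⁻²):  [s] / [kg·m²·s⁻³·A⁻²] = kg⁻¹·m⁻²·s⁴·A²
Every term reduces to kg⁻¹·m⁻²·s⁴·A².

Yes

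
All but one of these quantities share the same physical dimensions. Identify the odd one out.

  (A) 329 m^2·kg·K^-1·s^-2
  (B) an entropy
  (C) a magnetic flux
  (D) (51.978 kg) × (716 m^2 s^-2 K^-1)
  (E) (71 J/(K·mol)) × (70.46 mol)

Dimensions:
  (A) kg·m²·s⁻²·K⁻¹
  (B) [entropy] = kg·m²·s⁻²·K⁻¹
  (C) [magnetic flux] = kg·m²·s⁻²·A⁻¹
  (D) [kg] · [m²·s⁻²·K⁻¹] = kg·m²·s⁻²·K⁻¹
  (E) [kg·m²·s⁻²·K⁻¹·mol⁻¹] · [mol] = kg·m²·s⁻²·K⁻¹
All reduce to kg·m²·s⁻²·K⁻¹ except (C), which is kg·m²·s⁻²·A⁻¹.

(C)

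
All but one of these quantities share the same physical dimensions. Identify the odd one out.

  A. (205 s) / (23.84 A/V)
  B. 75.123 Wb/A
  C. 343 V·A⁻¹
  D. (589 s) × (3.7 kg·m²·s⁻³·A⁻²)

C.

Reduce each to base SI dimensions:
  A. [s] / [kg⁻¹·m⁻²·s³·A²] = kg·m²·s⁻²·A⁻²
  B. Wb·A⁻¹ = V·s·A⁻¹ = kg·m²·s⁻²·A⁻²
  C. V·A⁻¹ = J·C⁻¹·A⁻¹ = kg·m²·s⁻³·A⁻²
  D. [s] · [kg·m²·s⁻³·A⁻²] = kg·m²·s⁻²·A⁻²
All reduce to kg·m²·s⁻²·A⁻² except C., which is kg·m²·s⁻³·A⁻².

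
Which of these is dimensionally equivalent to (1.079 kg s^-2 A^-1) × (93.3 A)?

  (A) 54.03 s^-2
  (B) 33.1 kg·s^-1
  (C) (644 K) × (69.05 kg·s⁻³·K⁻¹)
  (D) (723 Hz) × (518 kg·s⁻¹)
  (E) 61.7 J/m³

(D)

Reference: [kg·s⁻²·A⁻¹] · [A] = kg·s⁻².
Each option:
  (A) s⁻²
  (B) kg·s⁻¹
  (C) [K] · [kg·s⁻³·K⁻¹] = kg·s⁻³
  (D) [s⁻¹] · [kg·s⁻¹] = kg·s⁻²  ← same
  (E) J·m⁻³ = N·m·m⁻³ = kg·m⁻¹·s⁻²
Only (D) matches kg·s⁻².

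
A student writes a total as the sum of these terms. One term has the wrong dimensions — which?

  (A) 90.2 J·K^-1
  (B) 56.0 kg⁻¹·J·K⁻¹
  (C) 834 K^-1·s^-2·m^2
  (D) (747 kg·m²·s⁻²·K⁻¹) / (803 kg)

(A)

Expand each in SI base units:
  (A) J·K⁻¹ = N·m·K⁻¹ = kg·m²·s⁻²·K⁻¹
  (B) J·kg⁻¹·K⁻¹ = N·m·kg⁻¹·K⁻¹ = m²·s⁻²·K⁻¹
  (C) m²·s⁻²·K⁻¹
  (D) [kg·m²·s⁻²·K⁻¹] / [kg] = m²·s⁻²·K⁻¹
All reduce to m²·s⁻²·K⁻¹ except (A), which is kg·m²·s⁻²·K⁻¹.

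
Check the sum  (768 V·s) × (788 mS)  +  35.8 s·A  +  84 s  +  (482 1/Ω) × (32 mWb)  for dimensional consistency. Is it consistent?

Dimensions:
  (768 V·s) × (788 mS):  [kg·m²·s⁻²·A⁻¹] · [kg⁻¹·m⁻²·s³·A²] = s·A
  35.8 s·A:  A·s = s·A
  84 s:  s
  (482 1/Ω) × (32 mWb):  [kg⁻¹·m⁻²·s³·A²] · [kg·m²·s⁻²·A⁻¹] = s·A
The terms do not share a single dimension (s vs s·A).

No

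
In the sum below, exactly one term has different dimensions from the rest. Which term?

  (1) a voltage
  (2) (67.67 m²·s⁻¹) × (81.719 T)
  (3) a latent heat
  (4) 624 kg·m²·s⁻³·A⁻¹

In SI base units:
  (1) [voltage] = kg·m²·s⁻³·A⁻¹
  (2) [m²·s⁻¹] · [kg·s⁻²·A⁻¹] = kg·m²·s⁻³·A⁻¹
  (3) [latent heat] = m²·s⁻²
  (4) kg·m²·s⁻³·A⁻¹
All reduce to kg·m²·s⁻³·A⁻¹ except (3), which is m²·s⁻².

(3)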